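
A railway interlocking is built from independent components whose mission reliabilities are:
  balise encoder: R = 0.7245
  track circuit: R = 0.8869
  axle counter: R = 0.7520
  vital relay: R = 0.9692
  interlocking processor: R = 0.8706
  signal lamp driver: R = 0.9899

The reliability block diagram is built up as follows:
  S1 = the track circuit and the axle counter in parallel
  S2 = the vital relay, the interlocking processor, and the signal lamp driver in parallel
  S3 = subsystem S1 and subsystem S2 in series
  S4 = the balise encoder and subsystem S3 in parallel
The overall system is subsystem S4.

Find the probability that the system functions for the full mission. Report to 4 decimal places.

Parallel (track circuit and axle counter): 1 − (1 − 0.886900)(1 − 0.752000) = 0.971951
Parallel (vital relay, interlocking processor, and signal lamp driver): 1 − (1 − 0.969200)(1 − 0.870600)(1 − 0.989900) = 0.999960
Series ([0.971951] and [0.999960]): 0.971951 × 0.999960 = 0.971912
Parallel (balise encoder and [0.971912]): 1 − (1 − 0.724500)(1 − 0.971912) = 0.9923

0.9923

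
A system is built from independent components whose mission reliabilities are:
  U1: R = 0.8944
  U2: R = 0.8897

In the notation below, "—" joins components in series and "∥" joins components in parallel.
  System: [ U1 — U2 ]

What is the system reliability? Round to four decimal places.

0.7957

Series (U1 and U2): 0.894400 × 0.889700 = 0.7957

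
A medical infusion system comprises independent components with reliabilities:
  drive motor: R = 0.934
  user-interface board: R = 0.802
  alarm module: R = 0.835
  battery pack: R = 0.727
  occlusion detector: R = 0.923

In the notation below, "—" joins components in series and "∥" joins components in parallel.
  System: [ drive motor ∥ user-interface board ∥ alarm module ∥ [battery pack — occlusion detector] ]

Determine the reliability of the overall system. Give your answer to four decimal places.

Series (battery pack and occlusion detector): 0.727000 × 0.923000 = 0.671021
Parallel (drive motor, user-interface board, alarm module, and [0.671021]): 1 − (1 − 0.934000)(1 − 0.802000)(1 − 0.835000)(1 − 0.671021) = 0.9993

0.9993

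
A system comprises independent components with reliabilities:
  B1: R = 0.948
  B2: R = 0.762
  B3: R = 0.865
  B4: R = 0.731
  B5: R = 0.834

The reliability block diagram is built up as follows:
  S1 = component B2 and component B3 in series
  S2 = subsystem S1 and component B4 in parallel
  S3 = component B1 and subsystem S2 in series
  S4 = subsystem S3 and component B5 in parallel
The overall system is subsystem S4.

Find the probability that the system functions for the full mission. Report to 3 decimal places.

Series (B2 and B3): 0.76200 × 0.86500 = 0.65913
Parallel ([0.65913] and B4): 1 − (1 − 0.65913)(1 − 0.73100) = 0.90831
Series (B1 and [0.90831]): 0.94800 × 0.90831 = 0.86108
Parallel ([0.86108] and B5): 1 − (1 − 0.86108)(1 − 0.83400) = 0.977

0.977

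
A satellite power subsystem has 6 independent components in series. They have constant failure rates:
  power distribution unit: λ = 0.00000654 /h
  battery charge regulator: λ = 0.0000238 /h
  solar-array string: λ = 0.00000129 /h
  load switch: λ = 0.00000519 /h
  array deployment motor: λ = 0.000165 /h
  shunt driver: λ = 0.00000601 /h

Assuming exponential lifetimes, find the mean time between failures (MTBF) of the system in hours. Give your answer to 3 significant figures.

Series of exponential components: λ_sys = Σ λ_i
λ_sys = 0.00000654 + 0.0000238 + 0.00000129 + 0.00000519 + 0.000165 + 0.00000601 = 2.0783e-04 /h
MTBF = 1 / λ_sys = 4810 h

4810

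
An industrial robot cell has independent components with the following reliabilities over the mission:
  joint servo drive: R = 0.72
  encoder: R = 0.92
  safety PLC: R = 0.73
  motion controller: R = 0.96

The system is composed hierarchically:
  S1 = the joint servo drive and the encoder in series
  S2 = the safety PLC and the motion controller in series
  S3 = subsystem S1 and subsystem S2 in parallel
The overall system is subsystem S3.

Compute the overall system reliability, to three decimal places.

0.899

Series (joint servo drive and encoder): 0.72000 × 0.92000 = 0.66240
Series (safety PLC and motion controller): 0.73000 × 0.96000 = 0.70080
Parallel ([0.66240] and [0.70080]): 1 − (1 − 0.66240)(1 − 0.70080) = 0.899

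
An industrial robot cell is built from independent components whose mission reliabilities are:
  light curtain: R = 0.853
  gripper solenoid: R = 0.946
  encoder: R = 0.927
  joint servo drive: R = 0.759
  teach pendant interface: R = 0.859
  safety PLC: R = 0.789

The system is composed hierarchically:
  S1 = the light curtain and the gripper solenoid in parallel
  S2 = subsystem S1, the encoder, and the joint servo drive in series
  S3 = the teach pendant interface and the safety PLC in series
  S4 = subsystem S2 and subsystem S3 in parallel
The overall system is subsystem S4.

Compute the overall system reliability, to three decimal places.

0.903

Parallel (light curtain and gripper solenoid): 1 − (1 − 0.85300)(1 − 0.94600) = 0.99206
Series ([0.99206], encoder, and joint servo drive): 0.99206 × 0.92700 × 0.75900 = 0.69801
Series (teach pendant interface and safety PLC): 0.85900 × 0.78900 = 0.67775
Parallel ([0.69801] and [0.67775]): 1 − (1 − 0.69801)(1 − 0.67775) = 0.903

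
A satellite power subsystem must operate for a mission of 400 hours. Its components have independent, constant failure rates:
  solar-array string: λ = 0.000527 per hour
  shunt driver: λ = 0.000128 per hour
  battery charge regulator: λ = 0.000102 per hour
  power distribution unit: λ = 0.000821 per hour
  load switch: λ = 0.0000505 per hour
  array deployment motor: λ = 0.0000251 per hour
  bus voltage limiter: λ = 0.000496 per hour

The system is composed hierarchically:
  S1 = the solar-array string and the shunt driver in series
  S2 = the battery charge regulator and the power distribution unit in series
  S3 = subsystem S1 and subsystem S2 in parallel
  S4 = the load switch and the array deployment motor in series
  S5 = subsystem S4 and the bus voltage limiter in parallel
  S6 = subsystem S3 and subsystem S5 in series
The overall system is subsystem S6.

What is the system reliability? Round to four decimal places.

R(solar-array string) = exp(−0.000527 × 400) = 0.809936
R(shunt driver) = exp(−0.000128 × 400) = 0.950089
R(battery charge regulator) = exp(−0.000102 × 400) = 0.960021
R(power distribution unit) = exp(−0.000821 × 400) = 0.720075
R(load switch) = exp(−0.0000505 × 400) = 0.980003
R(array deployment motor) = exp(−0.0000251 × 400) = 0.990010
R(bus voltage limiter) = exp(−0.000496 × 400) = 0.820042
Series (solar-array string and shunt driver): 0.809936 × 0.950089 = 0.769511
Series (battery charge regulator and power distribution unit): 0.960021 × 0.720075 = 0.691287
Parallel ([0.769511] and [0.691287]): 1 − (1 − 0.769511)(1 − 0.691287) = 0.928845
Series (load switch and array deployment motor): 0.980003 × 0.990010 = 0.970213
Parallel ([0.970213] and bus voltage limiter): 1 − (1 − 0.970213)(1 − 0.820042) = 0.994640
Series ([0.928845] and [0.994640]): 0.928845 × 0.994640 = 0.9239

0.9239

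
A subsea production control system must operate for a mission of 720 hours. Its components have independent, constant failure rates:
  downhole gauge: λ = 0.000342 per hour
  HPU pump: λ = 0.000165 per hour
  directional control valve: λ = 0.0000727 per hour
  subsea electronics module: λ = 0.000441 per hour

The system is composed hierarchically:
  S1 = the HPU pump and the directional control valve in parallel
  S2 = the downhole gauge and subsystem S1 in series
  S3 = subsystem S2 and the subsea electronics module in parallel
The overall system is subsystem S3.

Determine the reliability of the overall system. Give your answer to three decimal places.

0.939

R(downhole gauge) = exp(−0.000342 × 720) = 0.78173
R(HPU pump) = exp(−0.000165 × 720) = 0.88799
R(directional control valve) = exp(−0.0000727 × 720) = 0.94900
R(subsea electronics module) = exp(−0.000441 × 720) = 0.72795
Parallel (HPU pump and directional control valve): 1 − (1 − 0.88799)(1 − 0.94900) = 0.99429
Series (downhole gauge and [0.99429]): 0.78173 × 0.99429 = 0.77727
Parallel ([0.77727] and subsea electronics module): 1 − (1 − 0.77727)(1 − 0.72795) = 0.939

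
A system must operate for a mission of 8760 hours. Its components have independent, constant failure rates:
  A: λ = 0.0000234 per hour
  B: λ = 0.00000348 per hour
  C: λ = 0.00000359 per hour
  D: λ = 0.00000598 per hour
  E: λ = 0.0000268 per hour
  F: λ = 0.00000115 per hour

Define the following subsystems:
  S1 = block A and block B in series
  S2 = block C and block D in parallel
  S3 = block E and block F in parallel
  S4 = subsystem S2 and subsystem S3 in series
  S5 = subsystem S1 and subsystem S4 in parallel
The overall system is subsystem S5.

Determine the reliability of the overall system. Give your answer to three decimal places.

R(A) = exp(−0.0000234 × 8760) = 0.81466
R(B) = exp(−0.00000348 × 8760) = 0.96998
R(C) = exp(−0.00000359 × 8760) = 0.96904
R(D) = exp(−0.00000598 × 8760) = 0.94896
R(E) = exp(−0.0000268 × 8760) = 0.79075
R(F) = exp(−0.00000115 × 8760) = 0.98998
Series (A and B): 0.81466 × 0.96998 = 0.79020
Parallel (C and D): 1 − (1 − 0.96904)(1 − 0.94896) = 0.99842
Parallel (E and F): 1 − (1 − 0.79075)(1 − 0.98998) = 0.99790
Series ([0.99842] and [0.99790]): 0.99842 × 0.99790 = 0.99632
Parallel ([0.79020] and [0.99632]): 1 − (1 − 0.79020)(1 − 0.99632) = 0.999

0.999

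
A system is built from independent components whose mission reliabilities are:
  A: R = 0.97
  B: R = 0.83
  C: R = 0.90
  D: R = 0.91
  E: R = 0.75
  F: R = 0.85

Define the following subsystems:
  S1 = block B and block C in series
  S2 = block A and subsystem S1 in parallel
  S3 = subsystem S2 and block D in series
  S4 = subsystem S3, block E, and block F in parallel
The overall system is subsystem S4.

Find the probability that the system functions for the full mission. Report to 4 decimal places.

0.9964

Series (B and C): 0.830000 × 0.900000 = 0.747000
Parallel (A and [0.747000]): 1 − (1 − 0.970000)(1 − 0.747000) = 0.992410
Series ([0.992410] and D): 0.992410 × 0.910000 = 0.903093
Parallel ([0.903093], E, and F): 1 − (1 − 0.903093)(1 − 0.750000)(1 − 0.850000) = 0.9964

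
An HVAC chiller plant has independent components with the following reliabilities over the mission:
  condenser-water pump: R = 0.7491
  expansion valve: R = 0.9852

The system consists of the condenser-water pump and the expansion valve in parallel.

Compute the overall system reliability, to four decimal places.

Parallel (condenser-water pump and expansion valve): 1 − (1 − 0.749100)(1 − 0.985200) = 0.9963

0.9963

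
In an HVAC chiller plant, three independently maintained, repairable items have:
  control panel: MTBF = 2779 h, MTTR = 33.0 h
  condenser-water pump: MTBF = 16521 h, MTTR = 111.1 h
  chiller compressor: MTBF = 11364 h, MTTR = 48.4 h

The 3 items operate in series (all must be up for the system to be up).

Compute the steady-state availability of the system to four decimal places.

A(control panel) = MTBF/(MTBF+MTTR) = 2779/(2779+33.0) = 0.988265
A(condenser-water pump) = MTBF/(MTBF+MTTR) = 16521/(16521+111.1) = 0.993320
A(chiller compressor) = MTBF/(MTBF+MTTR) = 11364/(11364+48.4) = 0.995759
Series availability: 0.988265 × 0.993320 × 0.995759 = 0.9775

0.9775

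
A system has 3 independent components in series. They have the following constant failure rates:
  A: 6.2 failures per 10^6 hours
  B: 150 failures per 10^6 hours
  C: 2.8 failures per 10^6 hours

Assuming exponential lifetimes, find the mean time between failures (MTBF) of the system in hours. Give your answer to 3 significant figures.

Series of exponential components: λ_sys = Σ λ_i
λ_sys = 0.0000062 + 0.00015 + 0.0000028 = 1.5900e-04 /h
MTBF = 1 / λ_sys = 6290 h

6290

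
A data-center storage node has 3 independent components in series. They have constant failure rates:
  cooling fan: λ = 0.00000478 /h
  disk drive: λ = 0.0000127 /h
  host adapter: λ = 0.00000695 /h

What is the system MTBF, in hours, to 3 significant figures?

40900

Series of exponential components: λ_sys = Σ λ_i
λ_sys = 0.00000478 + 0.0000127 + 0.00000695 = 2.4430e-05 /h
MTBF = 1 / λ_sys = 40900 h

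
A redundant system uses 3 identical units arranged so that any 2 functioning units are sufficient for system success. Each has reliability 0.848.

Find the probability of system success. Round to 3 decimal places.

0.938

R = Σ_{i=2}^{3} C(3,i) p^i (1−p)^{3−i} with p = 0.848
C(3,2)·0.848^2·0.152^1 = 0.32791
C(3,3)·0.848^3·0.152^0 = 0.60980
Sum = 0.938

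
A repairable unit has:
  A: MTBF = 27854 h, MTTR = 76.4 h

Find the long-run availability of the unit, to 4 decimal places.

0.9973

A(A) = MTBF/(MTBF+MTTR) = 27854/(27854+76.4) = 0.9973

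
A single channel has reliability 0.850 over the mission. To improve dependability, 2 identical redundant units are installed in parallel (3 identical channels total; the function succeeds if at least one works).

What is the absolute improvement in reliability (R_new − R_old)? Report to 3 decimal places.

R_before = 0.850
R_after = 1 − (1 − 0.850)^3 = 0.997
ΔR = 0.997 − 0.850 = 0.147

0.147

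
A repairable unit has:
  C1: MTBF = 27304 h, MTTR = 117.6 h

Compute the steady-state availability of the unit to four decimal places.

0.9957

A(C1) = MTBF/(MTBF+MTTR) = 27304/(27304+117.6) = 0.9957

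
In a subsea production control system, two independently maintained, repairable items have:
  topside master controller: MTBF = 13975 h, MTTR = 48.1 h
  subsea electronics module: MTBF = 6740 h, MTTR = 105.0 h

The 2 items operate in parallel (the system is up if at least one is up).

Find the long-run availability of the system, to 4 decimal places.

0.9999

A(topside master controller) = MTBF/(MTBF+MTTR) = 13975/(13975+48.1) = 0.996570
A(subsea electronics module) = MTBF/(MTBF+MTTR) = 6740/(6740+105.0) = 0.984660
Parallel availability: 1 − (1 − 0.996570)(1 − 0.984660) = 0.9999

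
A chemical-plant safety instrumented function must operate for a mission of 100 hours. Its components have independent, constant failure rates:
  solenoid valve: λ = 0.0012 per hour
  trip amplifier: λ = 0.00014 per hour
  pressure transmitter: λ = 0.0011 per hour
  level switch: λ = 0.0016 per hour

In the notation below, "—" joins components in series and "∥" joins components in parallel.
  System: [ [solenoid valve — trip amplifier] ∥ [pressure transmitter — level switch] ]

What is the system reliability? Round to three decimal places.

R(solenoid valve) = exp(−0.0012 × 100) = 0.88692
R(trip amplifier) = exp(−0.00014 × 100) = 0.98610
R(pressure transmitter) = exp(−0.0011 × 100) = 0.89583
R(level switch) = exp(−0.0016 × 100) = 0.85214
Series (solenoid valve and trip amplifier): 0.88692 × 0.98610 = 0.87459
Series (pressure transmitter and level switch): 0.89583 × 0.85214 = 0.76337
Parallel ([0.87459] and [0.76337]): 1 − (1 − 0.87459)(1 − 0.76337) = 0.970

0.970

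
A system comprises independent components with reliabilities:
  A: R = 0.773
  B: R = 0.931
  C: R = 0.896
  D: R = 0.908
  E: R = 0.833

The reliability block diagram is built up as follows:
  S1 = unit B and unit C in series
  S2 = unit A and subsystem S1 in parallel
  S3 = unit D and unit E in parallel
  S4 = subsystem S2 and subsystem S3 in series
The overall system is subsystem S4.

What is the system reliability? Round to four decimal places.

Series (B and C): 0.931000 × 0.896000 = 0.834176
Parallel (A and [0.834176]): 1 − (1 − 0.773000)(1 − 0.834176) = 0.962358
Parallel (D and E): 1 − (1 − 0.908000)(1 − 0.833000) = 0.984636
Series ([0.962358] and [0.984636]): 0.962358 × 0.984636 = 0.9476

0.9476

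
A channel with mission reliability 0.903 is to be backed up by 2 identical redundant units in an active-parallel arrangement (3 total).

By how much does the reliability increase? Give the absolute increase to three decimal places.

0.096

R_before = 0.903
R_after = 1 − (1 − 0.903)^3 = 0.999
ΔR = 0.999 − 0.903 = 0.096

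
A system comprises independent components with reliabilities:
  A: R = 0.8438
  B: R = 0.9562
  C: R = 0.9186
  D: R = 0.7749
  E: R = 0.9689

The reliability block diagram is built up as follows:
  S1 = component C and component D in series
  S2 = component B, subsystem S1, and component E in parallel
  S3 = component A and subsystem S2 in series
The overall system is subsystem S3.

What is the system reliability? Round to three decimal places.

Series (C and D): 0.91860 × 0.77490 = 0.71182
Parallel (B, [0.71182], and E): 1 − (1 − 0.95620)(1 − 0.71182)(1 − 0.96890) = 0.99961
Series (A and [0.99961]): 0.84380 × 0.99961 = 0.843

0.843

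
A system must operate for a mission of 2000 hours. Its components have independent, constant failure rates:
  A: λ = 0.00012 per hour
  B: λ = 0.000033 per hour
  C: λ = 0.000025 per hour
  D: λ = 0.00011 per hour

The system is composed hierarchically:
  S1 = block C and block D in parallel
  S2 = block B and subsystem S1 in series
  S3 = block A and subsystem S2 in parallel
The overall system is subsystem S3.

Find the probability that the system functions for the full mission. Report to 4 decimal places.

R(A) = exp(−0.00012 × 2000) = 0.786628
R(B) = exp(−0.000033 × 2000) = 0.936131
R(C) = exp(−0.000025 × 2000) = 0.951229
R(D) = exp(−0.00011 × 2000) = 0.802519
Parallel (C and D): 1 − (1 − 0.951229)(1 − 0.802519) = 0.990369
Series (B and [0.990369]): 0.936131 × 0.990369 = 0.927115
Parallel (A and [0.927115]): 1 − (1 − 0.786628)(1 − 0.927115) = 0.9844

0.9844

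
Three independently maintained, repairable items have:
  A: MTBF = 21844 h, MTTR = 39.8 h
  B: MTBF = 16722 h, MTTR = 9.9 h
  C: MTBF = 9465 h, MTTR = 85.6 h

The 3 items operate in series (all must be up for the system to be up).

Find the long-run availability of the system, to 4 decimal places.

A(A) = MTBF/(MTBF+MTTR) = 21844/(21844+39.8) = 0.998181
A(B) = MTBF/(MTBF+MTTR) = 16722/(16722+9.9) = 0.999408
A(C) = MTBF/(MTBF+MTTR) = 9465/(9465+85.6) = 0.991037
Series availability: 0.998181 × 0.999408 × 0.991037 = 0.9886

0.9886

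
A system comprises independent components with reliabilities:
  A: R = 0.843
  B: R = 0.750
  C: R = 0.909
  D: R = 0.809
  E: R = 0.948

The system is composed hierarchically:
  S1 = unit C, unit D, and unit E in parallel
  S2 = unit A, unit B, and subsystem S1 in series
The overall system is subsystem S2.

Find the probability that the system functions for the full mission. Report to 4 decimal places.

0.6317

Parallel (C, D, and E): 1 − (1 − 0.909000)(1 − 0.809000)(1 − 0.948000) = 0.999096
Series (A, B, and [0.999096]): 0.843000 × 0.750000 × 0.999096 = 0.6317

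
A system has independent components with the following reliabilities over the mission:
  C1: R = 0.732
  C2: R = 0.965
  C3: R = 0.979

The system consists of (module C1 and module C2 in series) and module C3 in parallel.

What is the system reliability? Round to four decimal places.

Series (C1 and C2): 0.732000 × 0.965000 = 0.706380
Parallel ([0.706380] and C3): 1 − (1 − 0.706380)(1 − 0.979000) = 0.9938

0.9938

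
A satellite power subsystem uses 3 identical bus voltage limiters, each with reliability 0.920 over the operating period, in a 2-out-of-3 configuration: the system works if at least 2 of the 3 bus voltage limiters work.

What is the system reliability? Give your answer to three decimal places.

0.982

R = Σ_{i=2}^{3} C(3,i) p^i (1−p)^{3−i} with p = 0.920
C(3,2)·0.920^2·0.080^1 = 0.20314
C(3,3)·0.920^3·0.080^0 = 0.77869
Sum = 0.982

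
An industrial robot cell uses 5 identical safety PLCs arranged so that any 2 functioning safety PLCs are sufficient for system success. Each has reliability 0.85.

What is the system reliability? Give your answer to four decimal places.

R = Σ_{i=2}^{5} C(5,i) p^i (1−p)^{5−i} with p = 0.85
C(5,2)·0.85^2·0.15^3 = 0.024384
C(5,3)·0.85^3·0.15^2 = 0.138178
C(5,4)·0.85^4·0.15^1 = 0.391505
C(5,5)·0.85^5·0.15^0 = 0.443705
Sum = 0.9978

0.9978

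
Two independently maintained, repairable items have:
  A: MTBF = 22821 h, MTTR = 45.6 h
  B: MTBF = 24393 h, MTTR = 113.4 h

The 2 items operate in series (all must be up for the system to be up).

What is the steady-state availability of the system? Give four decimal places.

A(A) = MTBF/(MTBF+MTTR) = 22821/(22821+45.6) = 0.998006
A(B) = MTBF/(MTBF+MTTR) = 24393/(24393+113.4) = 0.995373
Series availability: 0.998006 × 0.995373 = 0.9934

0.9934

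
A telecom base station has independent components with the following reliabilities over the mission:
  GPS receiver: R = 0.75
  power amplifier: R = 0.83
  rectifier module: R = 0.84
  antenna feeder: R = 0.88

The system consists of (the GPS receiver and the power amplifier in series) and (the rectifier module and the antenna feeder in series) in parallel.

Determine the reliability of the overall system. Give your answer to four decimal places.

Series (GPS receiver and power amplifier): 0.750000 × 0.830000 = 0.622500
Series (rectifier module and antenna feeder): 0.840000 × 0.880000 = 0.739200
Parallel ([0.622500] and [0.739200]): 1 − (1 − 0.622500)(1 − 0.739200) = 0.9015

0.9015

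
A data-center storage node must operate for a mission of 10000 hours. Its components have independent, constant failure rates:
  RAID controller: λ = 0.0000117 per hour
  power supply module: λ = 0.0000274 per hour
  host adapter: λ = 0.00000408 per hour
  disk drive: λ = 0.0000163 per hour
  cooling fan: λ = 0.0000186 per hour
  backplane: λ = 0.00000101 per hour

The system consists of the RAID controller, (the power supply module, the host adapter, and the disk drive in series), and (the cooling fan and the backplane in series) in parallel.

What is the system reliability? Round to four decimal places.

0.9925

R(RAID controller) = exp(−0.0000117 × 10000) = 0.889585
R(power supply module) = exp(−0.0000274 × 10000) = 0.760332
R(host adapter) = exp(−0.00000408 × 10000) = 0.960021
R(disk drive) = exp(−0.0000163 × 10000) = 0.849591
R(cooling fan) = exp(−0.0000186 × 10000) = 0.830274
R(backplane) = exp(−0.00000101 × 10000) = 0.989951
Series (power supply module, host adapter, and disk drive): 0.760332 × 0.960021 × 0.849591 = 0.620146
Series (cooling fan and backplane): 0.830274 × 0.989951 = 0.821931
Parallel (RAID controller, [0.620146], and [0.821931]): 1 − (1 − 0.889585)(1 − 0.620146)(1 − 0.821931) = 0.9925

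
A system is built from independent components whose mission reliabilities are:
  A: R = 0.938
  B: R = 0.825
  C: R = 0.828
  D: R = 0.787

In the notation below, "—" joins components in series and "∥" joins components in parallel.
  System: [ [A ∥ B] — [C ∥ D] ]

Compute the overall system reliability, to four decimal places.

0.9529

Parallel (A and B): 1 − (1 − 0.938000)(1 − 0.825000) = 0.989150
Parallel (C and D): 1 − (1 − 0.828000)(1 − 0.787000) = 0.963364
Series ([0.989150] and [0.963364]): 0.989150 × 0.963364 = 0.9529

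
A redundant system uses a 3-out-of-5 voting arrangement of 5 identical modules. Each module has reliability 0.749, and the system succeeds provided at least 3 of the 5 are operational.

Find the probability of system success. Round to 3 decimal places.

0.895

R = Σ_{i=3}^{5} C(5,i) p^i (1−p)^{5−i} with p = 0.749
C(5,3)·0.749^3·0.251^2 = 0.26472
C(5,4)·0.749^4·0.251^1 = 0.39498
C(5,5)·0.749^5·0.251^0 = 0.23573
Sum = 0.895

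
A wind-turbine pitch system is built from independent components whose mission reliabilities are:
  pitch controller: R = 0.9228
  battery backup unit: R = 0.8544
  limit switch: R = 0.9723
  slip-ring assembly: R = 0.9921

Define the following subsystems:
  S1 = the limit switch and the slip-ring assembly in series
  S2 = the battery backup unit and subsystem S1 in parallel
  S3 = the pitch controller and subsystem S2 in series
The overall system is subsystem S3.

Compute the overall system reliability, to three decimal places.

0.918

Series (limit switch and slip-ring assembly): 0.97230 × 0.99210 = 0.96462
Parallel (battery backup unit and [0.96462]): 1 − (1 − 0.85440)(1 − 0.96462) = 0.99485
Series (pitch controller and [0.99485]): 0.92280 × 0.99485 = 0.918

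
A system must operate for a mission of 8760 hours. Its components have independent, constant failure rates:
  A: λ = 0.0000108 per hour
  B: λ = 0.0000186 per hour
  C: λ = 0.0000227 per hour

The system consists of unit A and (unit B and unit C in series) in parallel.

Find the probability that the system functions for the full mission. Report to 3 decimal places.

R(A) = exp(−0.0000108 × 8760) = 0.90973
R(B) = exp(−0.0000186 × 8760) = 0.84965
R(C) = exp(−0.0000227 × 8760) = 0.81967
Series (B and C): 0.84965 × 0.81967 = 0.69643
Parallel (A and [0.69643]): 1 − (1 − 0.90973)(1 − 0.69643) = 0.973

0.973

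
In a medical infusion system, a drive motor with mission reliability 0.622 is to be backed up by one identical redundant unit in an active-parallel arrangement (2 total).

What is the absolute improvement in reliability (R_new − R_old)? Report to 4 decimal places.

0.2351

R_before = 0.622
R_after = 1 − (1 − 0.622)^2 = 0.8571
ΔR = 0.8571 − 0.622 = 0.2351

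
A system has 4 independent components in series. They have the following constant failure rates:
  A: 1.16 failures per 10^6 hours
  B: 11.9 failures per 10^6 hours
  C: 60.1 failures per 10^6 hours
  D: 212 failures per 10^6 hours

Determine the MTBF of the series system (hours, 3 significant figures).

Series of exponential components: λ_sys = Σ λ_i
λ_sys = 0.00000116 + 0.0000119 + 0.0000601 + 0.000212 = 2.8516e-04 /h
MTBF = 1 / λ_sys = 3510 h

3510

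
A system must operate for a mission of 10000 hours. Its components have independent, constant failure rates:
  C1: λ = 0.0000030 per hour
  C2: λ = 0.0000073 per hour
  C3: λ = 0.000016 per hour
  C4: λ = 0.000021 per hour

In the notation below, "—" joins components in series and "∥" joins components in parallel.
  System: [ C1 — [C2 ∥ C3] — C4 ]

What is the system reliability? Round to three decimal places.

R(C1) = exp(−0.0000030 × 10000) = 0.97045
R(C2) = exp(−0.0000073 × 10000) = 0.92960
R(C3) = exp(−0.000016 × 10000) = 0.85214
R(C4) = exp(−0.000021 × 10000) = 0.81058
Parallel (C2 and C3): 1 − (1 − 0.92960)(1 − 0.85214) = 0.98959
Series (C1, [0.98959], and C4): 0.97045 × 0.98959 × 0.81058 = 0.778

0.778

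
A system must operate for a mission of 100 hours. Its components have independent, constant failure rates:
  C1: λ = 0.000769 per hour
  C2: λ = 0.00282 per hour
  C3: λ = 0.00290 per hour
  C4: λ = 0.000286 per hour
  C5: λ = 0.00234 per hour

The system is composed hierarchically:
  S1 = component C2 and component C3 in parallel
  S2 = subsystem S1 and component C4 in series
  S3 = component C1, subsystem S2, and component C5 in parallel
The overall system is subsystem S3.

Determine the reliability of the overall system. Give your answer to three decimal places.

0.999

R(C1) = exp(−0.000769 × 100) = 0.92598
R(C2) = exp(−0.00282 × 100) = 0.75427
R(C3) = exp(−0.00290 × 100) = 0.74826
R(C4) = exp(−0.000286 × 100) = 0.97181
R(C5) = exp(−0.00234 × 100) = 0.79136
Parallel (C2 and C3): 1 − (1 − 0.75427)(1 − 0.74826) = 0.93814
Series ([0.93814] and C4): 0.93814 × 0.97181 = 0.91169
Parallel (C1, [0.91169], and C5): 1 − (1 − 0.92598)(1 − 0.91169)(1 − 0.79136) = 0.999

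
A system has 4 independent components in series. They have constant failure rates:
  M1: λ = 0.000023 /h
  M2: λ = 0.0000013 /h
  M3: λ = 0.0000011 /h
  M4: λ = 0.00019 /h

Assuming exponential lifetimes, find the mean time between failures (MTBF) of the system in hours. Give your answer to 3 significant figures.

Series of exponential components: λ_sys = Σ λ_i
λ_sys = 0.000023 + 0.0000013 + 0.0000011 + 0.00019 = 2.1540e-04 /h
MTBF = 1 / λ_sys = 4640 h

4640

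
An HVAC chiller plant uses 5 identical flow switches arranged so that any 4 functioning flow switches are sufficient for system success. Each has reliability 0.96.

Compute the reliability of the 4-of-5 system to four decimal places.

R = Σ_{i=4}^{5} C(5,i) p^i (1−p)^{5−i} with p = 0.96
C(5,4)·0.96^4·0.04^1 = 0.169869
C(5,5)·0.96^5·0.04^0 = 0.815373
Sum = 0.9852

0.9852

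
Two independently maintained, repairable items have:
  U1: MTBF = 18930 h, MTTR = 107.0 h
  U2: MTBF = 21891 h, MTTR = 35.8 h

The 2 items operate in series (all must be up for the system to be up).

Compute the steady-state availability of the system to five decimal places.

A(U1) = MTBF/(MTBF+MTTR) = 18930/(18930+107.0) = 0.994379
A(U2) = MTBF/(MTBF+MTTR) = 21891/(21891+35.8) = 0.998367
Series availability: 0.994379 × 0.998367 = 0.99276

0.99276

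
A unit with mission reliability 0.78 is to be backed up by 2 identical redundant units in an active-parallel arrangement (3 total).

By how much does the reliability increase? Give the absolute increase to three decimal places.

0.209

R_before = 0.78
R_after = 1 − (1 − 0.78)^3 = 0.989
ΔR = 0.989 − 0.78 = 0.209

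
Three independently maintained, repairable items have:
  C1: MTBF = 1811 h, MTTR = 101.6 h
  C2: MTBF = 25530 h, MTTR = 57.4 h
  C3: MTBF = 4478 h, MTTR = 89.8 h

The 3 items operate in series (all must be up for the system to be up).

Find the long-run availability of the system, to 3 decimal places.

0.926

A(C1) = MTBF/(MTBF+MTTR) = 1811/(1811+101.6) = 0.946879
A(C2) = MTBF/(MTBF+MTTR) = 25530/(25530+57.4) = 0.997757
A(C3) = MTBF/(MTBF+MTTR) = 4478/(4478+89.8) = 0.980341
Series availability: 0.946879 × 0.997757 × 0.980341 = 0.926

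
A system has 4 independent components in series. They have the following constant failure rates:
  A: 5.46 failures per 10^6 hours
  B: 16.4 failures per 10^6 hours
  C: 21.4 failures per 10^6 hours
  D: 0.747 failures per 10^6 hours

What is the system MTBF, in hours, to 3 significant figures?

22700

Series of exponential components: λ_sys = Σ λ_i
λ_sys = 0.00000546 + 0.0000164 + 0.0000214 + 0.000000747 = 4.4007e-05 /h
MTBF = 1 / λ_sys = 22700 h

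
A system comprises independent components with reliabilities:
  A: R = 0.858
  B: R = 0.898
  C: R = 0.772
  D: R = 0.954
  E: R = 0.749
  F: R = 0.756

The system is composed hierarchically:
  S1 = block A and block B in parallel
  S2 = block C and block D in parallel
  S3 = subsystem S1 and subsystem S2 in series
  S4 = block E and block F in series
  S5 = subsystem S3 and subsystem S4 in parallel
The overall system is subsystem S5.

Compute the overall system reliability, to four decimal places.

Parallel (A and B): 1 − (1 − 0.858000)(1 − 0.898000) = 0.985516
Parallel (C and D): 1 − (1 − 0.772000)(1 − 0.954000) = 0.989512
Series ([0.985516] and [0.989512]): 0.985516 × 0.989512 = 0.975180
Series (E and F): 0.749000 × 0.756000 = 0.566244
Parallel ([0.975180] and [0.566244]): 1 − (1 − 0.975180)(1 − 0.566244) = 0.9892

0.9892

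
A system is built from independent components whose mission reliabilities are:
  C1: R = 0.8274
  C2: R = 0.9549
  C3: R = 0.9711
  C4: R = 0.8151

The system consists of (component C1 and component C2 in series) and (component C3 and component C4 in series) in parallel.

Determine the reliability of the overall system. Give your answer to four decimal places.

Series (C1 and C2): 0.827400 × 0.954900 = 0.790084
Series (C3 and C4): 0.971100 × 0.815100 = 0.791544
Parallel ([0.790084] and [0.791544]): 1 − (1 − 0.790084)(1 − 0.791544) = 0.9562

0.9562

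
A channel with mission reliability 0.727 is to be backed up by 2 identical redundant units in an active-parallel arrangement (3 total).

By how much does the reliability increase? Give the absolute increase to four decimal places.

0.2527

R_before = 0.727
R_after = 1 − (1 − 0.727)^3 = 0.9797
ΔR = 0.9797 − 0.727 = 0.2527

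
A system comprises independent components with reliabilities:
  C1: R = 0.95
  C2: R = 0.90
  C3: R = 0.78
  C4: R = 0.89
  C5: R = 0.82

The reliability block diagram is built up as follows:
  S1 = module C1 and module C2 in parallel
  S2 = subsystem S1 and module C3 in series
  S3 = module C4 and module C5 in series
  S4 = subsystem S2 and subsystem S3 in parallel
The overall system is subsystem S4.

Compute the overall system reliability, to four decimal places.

0.9395

Parallel (C1 and C2): 1 − (1 − 0.950000)(1 − 0.900000) = 0.995000
Series ([0.995000] and C3): 0.995000 × 0.780000 = 0.776100
Series (C4 and C5): 0.890000 × 0.820000 = 0.729800
Parallel ([0.776100] and [0.729800]): 1 − (1 − 0.776100)(1 − 0.729800) = 0.9395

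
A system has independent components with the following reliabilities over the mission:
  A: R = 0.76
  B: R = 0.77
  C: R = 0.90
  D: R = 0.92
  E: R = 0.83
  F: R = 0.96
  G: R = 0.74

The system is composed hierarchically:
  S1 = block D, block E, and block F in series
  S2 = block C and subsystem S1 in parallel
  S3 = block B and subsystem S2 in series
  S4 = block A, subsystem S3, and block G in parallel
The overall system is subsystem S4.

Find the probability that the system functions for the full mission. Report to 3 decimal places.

Series (D, E, and F): 0.92000 × 0.83000 × 0.96000 = 0.73306
Parallel (C and [0.73306]): 1 − (1 − 0.90000)(1 − 0.73306) = 0.97331
Series (B and [0.97331]): 0.77000 × 0.97331 = 0.74945
Parallel (A, [0.74945], and G): 1 − (1 − 0.76000)(1 − 0.74945)(1 − 0.74000) = 0.984

0.984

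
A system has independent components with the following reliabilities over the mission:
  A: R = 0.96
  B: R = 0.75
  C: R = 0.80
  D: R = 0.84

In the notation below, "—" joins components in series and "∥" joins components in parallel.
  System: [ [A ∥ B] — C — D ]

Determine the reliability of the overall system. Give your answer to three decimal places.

0.665

Parallel (A and B): 1 − (1 − 0.96000)(1 − 0.75000) = 0.99000
Series ([0.99000], C, and D): 0.99000 × 0.80000 × 0.84000 = 0.665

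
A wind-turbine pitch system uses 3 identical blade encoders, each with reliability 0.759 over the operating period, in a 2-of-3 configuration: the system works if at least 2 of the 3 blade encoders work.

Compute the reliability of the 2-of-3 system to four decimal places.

0.8538

R = Σ_{i=2}^{3} C(3,i) p^i (1−p)^{3−i} with p = 0.759
C(3,2)·0.759^2·0.241^1 = 0.416507
C(3,3)·0.759^3·0.241^0 = 0.437245
Sum = 0.8538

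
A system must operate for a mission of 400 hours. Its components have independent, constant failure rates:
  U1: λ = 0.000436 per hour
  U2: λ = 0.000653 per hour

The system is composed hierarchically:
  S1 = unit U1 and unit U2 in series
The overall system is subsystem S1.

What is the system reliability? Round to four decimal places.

R(U1) = exp(−0.000436 × 400) = 0.839961
R(U2) = exp(−0.000653 × 400) = 0.770127
Series (U1 and U2): 0.839961 × 0.770127 = 0.6469

0.6469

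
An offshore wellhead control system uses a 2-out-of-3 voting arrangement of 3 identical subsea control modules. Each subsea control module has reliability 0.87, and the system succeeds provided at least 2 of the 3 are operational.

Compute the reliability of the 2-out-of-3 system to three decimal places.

0.954

R = Σ_{i=2}^{3} C(3,i) p^i (1−p)^{3−i} with p = 0.87
C(3,2)·0.87^2·0.13^1 = 0.29519
C(3,3)·0.87^3·0.13^0 = 0.65850
Sum = 0.954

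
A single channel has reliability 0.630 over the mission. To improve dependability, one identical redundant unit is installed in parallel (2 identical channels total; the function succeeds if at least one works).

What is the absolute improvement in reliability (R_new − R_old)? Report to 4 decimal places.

0.2331

R_before = 0.630
R_after = 1 − (1 − 0.630)^2 = 0.8631
ΔR = 0.8631 − 0.630 = 0.2331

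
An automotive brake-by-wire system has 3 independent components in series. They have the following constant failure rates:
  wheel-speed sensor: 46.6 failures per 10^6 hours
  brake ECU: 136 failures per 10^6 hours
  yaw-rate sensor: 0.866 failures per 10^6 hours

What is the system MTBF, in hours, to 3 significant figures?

5450

Series of exponential components: λ_sys = Σ λ_i
λ_sys = 0.0000466 + 0.000136 + 0.000000866 = 1.8347e-04 /h
MTBF = 1 / λ_sys = 5450 h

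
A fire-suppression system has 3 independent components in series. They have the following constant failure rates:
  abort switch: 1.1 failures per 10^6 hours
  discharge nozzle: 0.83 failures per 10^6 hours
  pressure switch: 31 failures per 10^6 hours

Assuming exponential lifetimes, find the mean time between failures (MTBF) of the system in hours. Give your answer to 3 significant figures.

Series of exponential components: λ_sys = Σ λ_i
λ_sys = 0.0000011 + 0.00000083 + 0.000031 = 3.2930e-05 /h
MTBF = 1 / λ_sys = 30400 h

30400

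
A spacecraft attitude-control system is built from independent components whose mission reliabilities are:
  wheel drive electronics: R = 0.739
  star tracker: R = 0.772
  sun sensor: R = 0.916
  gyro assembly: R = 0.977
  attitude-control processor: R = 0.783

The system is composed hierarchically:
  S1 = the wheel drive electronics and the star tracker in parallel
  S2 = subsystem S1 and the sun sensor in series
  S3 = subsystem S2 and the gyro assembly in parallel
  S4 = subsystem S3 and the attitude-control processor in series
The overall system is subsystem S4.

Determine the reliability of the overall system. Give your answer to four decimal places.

0.7805

Parallel (wheel drive electronics and star tracker): 1 − (1 − 0.739000)(1 − 0.772000) = 0.940492
Series ([0.940492] and sun sensor): 0.940492 × 0.916000 = 0.861491
Parallel ([0.861491] and gyro assembly): 1 − (1 − 0.861491)(1 − 0.977000) = 0.996814
Series ([0.996814] and attitude-control processor): 0.996814 × 0.783000 = 0.7805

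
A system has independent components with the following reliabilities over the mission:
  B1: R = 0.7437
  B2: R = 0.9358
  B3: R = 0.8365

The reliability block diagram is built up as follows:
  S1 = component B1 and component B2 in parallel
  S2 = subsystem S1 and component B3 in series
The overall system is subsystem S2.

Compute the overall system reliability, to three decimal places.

0.823

Parallel (B1 and B2): 1 − (1 − 0.74370)(1 − 0.93580) = 0.98355
Series ([0.98355] and B3): 0.98355 × 0.83650 = 0.823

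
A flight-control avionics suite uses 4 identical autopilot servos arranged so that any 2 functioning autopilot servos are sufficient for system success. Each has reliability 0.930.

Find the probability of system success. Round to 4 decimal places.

R = Σ_{i=2}^{4} C(4,i) p^i (1−p)^{4−i} with p = 0.930
C(4,2)·0.930^2·0.070^2 = 0.025428
C(4,3)·0.930^3·0.070^1 = 0.225220
C(4,4)·0.930^4·0.070^0 = 0.748052
Sum = 0.9987

0.9987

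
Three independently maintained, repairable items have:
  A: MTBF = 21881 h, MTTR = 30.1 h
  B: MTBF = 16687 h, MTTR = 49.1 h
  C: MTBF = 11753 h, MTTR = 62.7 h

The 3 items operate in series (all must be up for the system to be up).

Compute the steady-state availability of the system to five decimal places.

0.99041

A(A) = MTBF/(MTBF+MTTR) = 21881/(21881+30.1) = 0.998626
A(B) = MTBF/(MTBF+MTTR) = 16687/(16687+49.1) = 0.997066
A(C) = MTBF/(MTBF+MTTR) = 11753/(11753+62.7) = 0.994694
Series availability: 0.998626 × 0.997066 × 0.994694 = 0.99041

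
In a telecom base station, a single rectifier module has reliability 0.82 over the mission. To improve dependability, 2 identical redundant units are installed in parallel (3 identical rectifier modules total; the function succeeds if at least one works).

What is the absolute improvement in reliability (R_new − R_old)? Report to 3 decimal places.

R_before = 0.82
R_after = 1 − (1 − 0.82)^3 = 0.994
ΔR = 0.994 − 0.82 = 0.174

0.174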